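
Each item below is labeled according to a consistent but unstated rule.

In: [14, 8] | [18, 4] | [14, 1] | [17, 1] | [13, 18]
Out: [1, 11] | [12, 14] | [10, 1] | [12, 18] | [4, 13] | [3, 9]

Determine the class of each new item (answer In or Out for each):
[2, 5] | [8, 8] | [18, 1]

Out, Out, In

The common property of the 'In' items is: first ≥ 13. No 'Out' item has it.
[2, 5] → first 2 → Out.
[8, 8] → first 8 → Out.
[18, 1] → first 18 → In.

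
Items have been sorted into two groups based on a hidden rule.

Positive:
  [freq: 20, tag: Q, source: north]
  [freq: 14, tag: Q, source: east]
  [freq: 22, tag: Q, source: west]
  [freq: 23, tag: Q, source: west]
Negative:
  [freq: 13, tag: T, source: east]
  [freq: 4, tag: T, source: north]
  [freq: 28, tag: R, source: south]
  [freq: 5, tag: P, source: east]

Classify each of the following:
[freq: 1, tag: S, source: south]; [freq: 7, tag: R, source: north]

Negative, Negative

The pattern is that an item is 'Positive' exactly when: tag is Q.
[freq: 1, tag: S, source: south]: tag is S — fails the rule, so Negative.
[freq: 7, tag: R, source: north]: tag is R — fails the rule, so Negative.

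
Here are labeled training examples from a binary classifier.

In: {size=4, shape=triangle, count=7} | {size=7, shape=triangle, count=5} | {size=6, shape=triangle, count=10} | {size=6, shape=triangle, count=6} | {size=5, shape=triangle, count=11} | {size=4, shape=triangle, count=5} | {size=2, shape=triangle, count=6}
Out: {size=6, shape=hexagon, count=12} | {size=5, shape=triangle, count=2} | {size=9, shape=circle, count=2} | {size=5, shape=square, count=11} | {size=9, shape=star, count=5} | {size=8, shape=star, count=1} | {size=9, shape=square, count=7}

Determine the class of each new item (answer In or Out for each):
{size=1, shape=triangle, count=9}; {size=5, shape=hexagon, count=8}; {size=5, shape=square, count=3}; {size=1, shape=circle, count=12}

The rule appears to be: shape is triangle AND count ≥ 5.
{size=1, shape=triangle, count=9}: In (shape is triangle, count = 9).
{size=5, shape=hexagon, count=8}: Out (shape is hexagon, count = 8).
{size=5, shape=square, count=3}: Out (shape is square, count = 3).
{size=1, shape=circle, count=12}: Out (shape is circle, count = 12).

In, Out, Out, Out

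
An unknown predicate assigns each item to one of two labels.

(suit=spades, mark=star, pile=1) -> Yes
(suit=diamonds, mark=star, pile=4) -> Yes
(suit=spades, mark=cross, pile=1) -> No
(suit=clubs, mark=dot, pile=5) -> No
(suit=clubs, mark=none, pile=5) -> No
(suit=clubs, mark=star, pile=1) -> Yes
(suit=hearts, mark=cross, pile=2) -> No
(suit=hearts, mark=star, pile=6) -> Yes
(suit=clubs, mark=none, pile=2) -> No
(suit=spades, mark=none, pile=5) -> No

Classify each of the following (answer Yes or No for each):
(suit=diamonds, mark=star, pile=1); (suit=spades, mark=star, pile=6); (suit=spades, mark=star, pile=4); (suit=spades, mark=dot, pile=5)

Checking candidate rules against both groups, what survives is: mark is star.

Yes, Yes, Yes, No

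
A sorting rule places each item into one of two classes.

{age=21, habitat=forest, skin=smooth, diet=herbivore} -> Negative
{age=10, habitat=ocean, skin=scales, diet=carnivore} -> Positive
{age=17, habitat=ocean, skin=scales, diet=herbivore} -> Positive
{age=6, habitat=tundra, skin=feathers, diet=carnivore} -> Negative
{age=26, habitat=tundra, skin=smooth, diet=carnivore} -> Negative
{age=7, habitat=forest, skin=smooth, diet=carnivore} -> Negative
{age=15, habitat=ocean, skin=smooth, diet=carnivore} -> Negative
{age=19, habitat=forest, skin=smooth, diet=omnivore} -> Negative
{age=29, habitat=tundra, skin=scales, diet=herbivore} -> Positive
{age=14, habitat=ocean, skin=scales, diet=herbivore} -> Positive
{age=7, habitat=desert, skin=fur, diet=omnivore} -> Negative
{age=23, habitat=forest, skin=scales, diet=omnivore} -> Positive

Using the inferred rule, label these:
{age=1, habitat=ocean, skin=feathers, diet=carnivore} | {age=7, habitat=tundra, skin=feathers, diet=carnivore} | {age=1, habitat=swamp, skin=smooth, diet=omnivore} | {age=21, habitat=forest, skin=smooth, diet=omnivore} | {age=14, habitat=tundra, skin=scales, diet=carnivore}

Negative, Negative, Negative, Negative, Positive

Comparing the two groups points to one rule — skin is scales.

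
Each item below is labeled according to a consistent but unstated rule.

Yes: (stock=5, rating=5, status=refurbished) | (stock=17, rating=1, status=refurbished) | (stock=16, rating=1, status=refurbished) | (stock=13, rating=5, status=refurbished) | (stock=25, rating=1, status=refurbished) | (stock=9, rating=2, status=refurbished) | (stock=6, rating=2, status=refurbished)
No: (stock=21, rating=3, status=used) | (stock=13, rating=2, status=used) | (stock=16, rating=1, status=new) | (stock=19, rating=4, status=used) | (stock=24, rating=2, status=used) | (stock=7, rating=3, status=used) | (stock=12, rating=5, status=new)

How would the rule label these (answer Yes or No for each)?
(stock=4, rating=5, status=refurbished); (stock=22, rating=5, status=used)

The classifier is using: status is refurbished.
(stock=4, rating=5, status=refurbished): status is refurbished — satisfies this, so Yes. (stock=22, rating=5, status=used): status is used — does not pass, so No.

Yes, No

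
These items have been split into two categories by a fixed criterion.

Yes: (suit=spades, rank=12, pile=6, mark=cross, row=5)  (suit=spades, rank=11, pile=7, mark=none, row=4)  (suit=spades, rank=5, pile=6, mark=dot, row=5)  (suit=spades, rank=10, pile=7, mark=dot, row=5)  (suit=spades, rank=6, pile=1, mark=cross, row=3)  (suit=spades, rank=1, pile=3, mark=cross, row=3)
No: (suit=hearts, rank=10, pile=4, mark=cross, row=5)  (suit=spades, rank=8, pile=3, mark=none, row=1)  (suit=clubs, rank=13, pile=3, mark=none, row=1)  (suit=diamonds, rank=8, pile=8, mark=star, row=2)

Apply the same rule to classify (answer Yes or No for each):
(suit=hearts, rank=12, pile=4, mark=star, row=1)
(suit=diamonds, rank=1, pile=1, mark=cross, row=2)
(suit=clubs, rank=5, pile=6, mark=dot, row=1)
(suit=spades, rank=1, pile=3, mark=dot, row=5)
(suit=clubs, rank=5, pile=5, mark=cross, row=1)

No, No, No, Yes, No

The distinguishing property — suit is spades AND row ≥ 2 — holds for all the 'Yes' cases and none of the 'No' cases.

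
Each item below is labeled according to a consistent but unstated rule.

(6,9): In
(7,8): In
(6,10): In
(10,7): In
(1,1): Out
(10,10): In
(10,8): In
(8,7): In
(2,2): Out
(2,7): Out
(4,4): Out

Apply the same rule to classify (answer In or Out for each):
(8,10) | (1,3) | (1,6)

In, Out, Out

One predicate separates the groups cleanly: sum ≥ 15.
In: (8,10), since 8+10 = 18. Out: (1,3), since 1+3 = 4. Out: (1,6), since 1+6 = 7.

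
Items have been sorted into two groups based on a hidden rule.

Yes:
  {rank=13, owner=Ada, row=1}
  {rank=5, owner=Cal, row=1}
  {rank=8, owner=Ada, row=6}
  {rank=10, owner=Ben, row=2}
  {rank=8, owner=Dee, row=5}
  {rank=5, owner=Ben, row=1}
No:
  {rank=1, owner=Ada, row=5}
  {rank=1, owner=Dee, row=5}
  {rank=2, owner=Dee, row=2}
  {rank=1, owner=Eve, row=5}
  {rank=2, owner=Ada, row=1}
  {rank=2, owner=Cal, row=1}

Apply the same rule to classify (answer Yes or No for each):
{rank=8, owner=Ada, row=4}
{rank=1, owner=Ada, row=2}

Yes, No

All 'Yes' examples share one property — rank ≥ 5 — and every 'No' example lacks it.
{rank=8, owner=Ada, row=4} — rank = 8, hence Yes. {rank=1, owner=Ada, row=2} — rank = 1, hence No.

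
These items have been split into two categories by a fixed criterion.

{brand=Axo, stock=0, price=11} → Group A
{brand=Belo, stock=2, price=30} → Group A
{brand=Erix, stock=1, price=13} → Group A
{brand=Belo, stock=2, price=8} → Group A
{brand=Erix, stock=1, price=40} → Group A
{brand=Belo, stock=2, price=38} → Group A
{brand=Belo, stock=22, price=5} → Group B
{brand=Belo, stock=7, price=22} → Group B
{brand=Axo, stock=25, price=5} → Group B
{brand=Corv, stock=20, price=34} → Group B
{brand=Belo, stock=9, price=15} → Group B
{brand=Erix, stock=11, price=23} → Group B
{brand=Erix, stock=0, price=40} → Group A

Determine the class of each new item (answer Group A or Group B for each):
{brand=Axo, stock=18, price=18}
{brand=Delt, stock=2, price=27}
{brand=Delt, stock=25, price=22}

Group B, Group A, Group B

'Group A' ⟺ stock ≤ 2.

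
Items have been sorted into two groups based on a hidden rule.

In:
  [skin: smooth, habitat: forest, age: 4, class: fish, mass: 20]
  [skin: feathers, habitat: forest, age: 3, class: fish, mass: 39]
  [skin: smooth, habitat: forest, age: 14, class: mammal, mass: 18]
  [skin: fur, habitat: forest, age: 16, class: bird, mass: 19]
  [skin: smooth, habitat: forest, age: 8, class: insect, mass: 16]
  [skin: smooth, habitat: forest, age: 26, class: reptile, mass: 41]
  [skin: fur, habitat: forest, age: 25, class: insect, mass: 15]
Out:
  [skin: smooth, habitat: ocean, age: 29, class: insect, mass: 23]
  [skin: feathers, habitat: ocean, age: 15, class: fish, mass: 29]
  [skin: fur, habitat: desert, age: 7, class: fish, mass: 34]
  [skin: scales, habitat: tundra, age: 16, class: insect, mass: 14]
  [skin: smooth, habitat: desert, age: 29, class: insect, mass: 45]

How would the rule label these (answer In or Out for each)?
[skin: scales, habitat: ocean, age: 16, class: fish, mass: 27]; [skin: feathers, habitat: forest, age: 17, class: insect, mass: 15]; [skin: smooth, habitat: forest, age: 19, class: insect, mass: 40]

The distinguishing property — habitat is forest — holds for all the 'In' cases and none of the 'Out' cases.

Out, In, In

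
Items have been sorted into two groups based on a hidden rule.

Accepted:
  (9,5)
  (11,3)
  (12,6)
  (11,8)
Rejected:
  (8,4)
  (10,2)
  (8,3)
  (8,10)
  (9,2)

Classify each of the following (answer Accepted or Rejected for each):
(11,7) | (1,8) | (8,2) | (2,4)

Accepted, Rejected, Rejected, Rejected

Every 'Accepted' example satisfies: first > second AND sum ≥ 14. None of the 'Rejected' examples do.
Accepted: (11,7), since 11 > 7, 11+7 = 18.
Rejected: (1,8), since 1 < 8, 1+8 = 9.
Rejected: (8,2), since 8 > 2, 8+2 = 10.
Rejected: (2,4), since 2 < 4, 2+4 = 6.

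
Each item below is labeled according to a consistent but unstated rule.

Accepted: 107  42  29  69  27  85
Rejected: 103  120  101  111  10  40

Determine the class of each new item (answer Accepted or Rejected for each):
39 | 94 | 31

'Accepted' ⟺ digit sum ≥ 5.
39: digit sum 3+9 = 12, passes → Accepted. 94: digit sum 9+4 = 13, passes → Accepted. 31: digit sum 3+1 = 4, doesn't match → Rejected.

Accepted, Accepted, Rejected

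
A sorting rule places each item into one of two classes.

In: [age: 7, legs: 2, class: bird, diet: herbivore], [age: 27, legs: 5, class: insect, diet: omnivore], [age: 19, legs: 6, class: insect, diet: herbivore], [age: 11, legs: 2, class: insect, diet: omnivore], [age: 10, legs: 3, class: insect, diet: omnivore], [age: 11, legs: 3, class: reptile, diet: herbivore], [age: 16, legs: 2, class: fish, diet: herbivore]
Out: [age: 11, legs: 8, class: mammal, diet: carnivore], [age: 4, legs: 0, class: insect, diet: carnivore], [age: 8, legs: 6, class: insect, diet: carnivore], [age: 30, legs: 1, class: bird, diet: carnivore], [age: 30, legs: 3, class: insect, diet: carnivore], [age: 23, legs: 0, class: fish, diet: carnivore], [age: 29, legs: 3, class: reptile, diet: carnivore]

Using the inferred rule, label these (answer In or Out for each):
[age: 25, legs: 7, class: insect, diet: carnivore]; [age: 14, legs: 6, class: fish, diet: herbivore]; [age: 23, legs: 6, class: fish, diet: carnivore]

Looking at the examples, the only property every 'In' case has and every 'Out' case lacks is: diet is not carnivore.

Out, In, Out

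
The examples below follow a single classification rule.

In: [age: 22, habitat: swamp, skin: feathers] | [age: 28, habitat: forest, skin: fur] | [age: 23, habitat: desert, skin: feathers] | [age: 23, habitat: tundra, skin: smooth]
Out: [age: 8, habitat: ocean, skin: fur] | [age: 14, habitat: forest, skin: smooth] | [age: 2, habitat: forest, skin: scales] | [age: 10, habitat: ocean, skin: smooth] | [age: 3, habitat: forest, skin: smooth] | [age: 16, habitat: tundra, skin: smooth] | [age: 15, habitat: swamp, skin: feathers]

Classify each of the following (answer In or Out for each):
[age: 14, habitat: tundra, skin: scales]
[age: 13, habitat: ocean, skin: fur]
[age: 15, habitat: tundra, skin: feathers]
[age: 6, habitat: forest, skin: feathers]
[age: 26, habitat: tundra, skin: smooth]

Rule: age ≥ 22. This holds for each 'In' example and fails for each 'Out' one.
[age: 14, habitat: tundra, skin: scales]: age = 14, doesn't qualify → Out. [age: 13, habitat: ocean, skin: fur]: age = 13, doesn't qualify → Out. [age: 15, habitat: tundra, skin: feathers]: age = 15, doesn't qualify → Out. [age: 6, habitat: forest, skin: feathers]: age = 6, doesn't qualify → Out. [age: 26, habitat: tundra, skin: smooth]: age = 26, has this property → In.

Out, Out, Out, Out, In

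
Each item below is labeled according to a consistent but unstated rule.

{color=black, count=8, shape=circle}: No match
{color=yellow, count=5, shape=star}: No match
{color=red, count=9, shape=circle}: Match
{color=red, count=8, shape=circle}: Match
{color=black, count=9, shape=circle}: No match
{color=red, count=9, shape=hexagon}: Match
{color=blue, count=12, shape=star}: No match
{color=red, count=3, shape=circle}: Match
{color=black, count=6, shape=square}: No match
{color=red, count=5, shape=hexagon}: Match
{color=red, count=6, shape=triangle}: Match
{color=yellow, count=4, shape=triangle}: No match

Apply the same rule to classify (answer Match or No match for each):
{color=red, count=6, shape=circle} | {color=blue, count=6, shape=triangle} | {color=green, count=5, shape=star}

The pattern is that an item is 'Match' exactly when: color is red.
Match: {color=red, count=6, shape=circle}, since color is red. No match: {color=blue, count=6, shape=triangle}, since color is blue. No match: {color=green, count=5, shape=star}, since color is green.

Match, No match, No match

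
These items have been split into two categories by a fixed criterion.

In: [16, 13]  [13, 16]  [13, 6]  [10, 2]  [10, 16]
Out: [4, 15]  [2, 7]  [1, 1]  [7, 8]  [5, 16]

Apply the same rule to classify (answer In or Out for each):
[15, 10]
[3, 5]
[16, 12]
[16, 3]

In, Out, In, In

The simplest hypothesis consistent with all the labels is: first ≥ 8.
[15, 10] — first 15, hence In.
[3, 5] — first 3, hence Out.
[16, 12] — first 16, hence In.
[16, 3] — first 16, hence In.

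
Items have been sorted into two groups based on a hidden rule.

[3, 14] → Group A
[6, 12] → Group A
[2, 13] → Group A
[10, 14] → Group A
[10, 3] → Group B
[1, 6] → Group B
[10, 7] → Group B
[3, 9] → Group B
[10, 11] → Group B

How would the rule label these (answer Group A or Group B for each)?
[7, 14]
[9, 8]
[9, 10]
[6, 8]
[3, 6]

The rule appears to be: second ≥ 12.
Group A: [7, 14], since second 14. Group B: [9, 8], since second 8. Group B: [9, 10], since second 10. Group B: [6, 8], since second 8. Group B: [3, 6], since second 6.

Group A, Group B, Group B, Group B, Group B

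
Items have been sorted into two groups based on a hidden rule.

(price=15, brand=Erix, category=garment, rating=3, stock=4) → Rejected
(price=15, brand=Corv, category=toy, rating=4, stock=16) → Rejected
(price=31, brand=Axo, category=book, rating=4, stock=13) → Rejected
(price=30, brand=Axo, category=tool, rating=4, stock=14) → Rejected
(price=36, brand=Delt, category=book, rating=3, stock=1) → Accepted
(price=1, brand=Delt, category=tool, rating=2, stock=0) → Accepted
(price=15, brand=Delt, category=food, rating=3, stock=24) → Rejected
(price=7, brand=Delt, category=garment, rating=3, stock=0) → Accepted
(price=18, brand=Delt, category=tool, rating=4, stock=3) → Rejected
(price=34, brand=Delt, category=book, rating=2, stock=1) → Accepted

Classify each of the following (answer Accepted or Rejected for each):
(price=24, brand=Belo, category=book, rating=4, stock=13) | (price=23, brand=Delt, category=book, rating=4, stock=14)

Rejected, Rejected

Every 'Accepted' example satisfies: stock ≤ 1. None of the 'Rejected' examples do.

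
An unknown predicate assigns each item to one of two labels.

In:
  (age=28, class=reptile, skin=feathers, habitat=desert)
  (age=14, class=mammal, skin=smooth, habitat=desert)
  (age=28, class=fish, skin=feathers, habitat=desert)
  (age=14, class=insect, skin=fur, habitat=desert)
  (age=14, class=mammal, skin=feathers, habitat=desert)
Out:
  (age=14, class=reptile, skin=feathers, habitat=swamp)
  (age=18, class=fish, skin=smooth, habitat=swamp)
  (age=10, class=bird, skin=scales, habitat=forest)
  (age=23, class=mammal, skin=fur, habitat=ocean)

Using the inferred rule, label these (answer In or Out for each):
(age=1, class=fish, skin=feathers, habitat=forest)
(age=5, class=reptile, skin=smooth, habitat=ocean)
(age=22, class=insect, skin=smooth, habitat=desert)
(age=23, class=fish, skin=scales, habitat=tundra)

Out, Out, In, Out

The distinguishing property — habitat is desert — holds for all the 'In' cases and none of the 'Out' cases.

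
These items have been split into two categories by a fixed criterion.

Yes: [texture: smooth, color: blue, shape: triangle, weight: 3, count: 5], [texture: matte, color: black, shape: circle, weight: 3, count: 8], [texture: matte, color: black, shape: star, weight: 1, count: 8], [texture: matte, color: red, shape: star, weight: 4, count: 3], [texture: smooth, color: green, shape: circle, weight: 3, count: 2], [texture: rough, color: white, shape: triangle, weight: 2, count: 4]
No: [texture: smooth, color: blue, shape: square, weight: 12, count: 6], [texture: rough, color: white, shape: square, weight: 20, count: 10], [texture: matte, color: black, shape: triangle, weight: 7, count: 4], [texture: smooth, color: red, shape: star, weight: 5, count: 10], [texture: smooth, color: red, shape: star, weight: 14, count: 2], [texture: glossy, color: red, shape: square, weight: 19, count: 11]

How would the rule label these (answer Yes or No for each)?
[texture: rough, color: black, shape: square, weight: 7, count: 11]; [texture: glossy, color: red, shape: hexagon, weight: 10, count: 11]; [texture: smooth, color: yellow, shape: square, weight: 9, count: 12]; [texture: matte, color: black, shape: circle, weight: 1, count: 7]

No, No, No, Yes

The distinguishing property — weight ≤ 4 — holds for all the 'Yes' cases and none of the 'No' cases.
[texture: rough, color: black, shape: square, weight: 7, count: 11] → weight = 7 → No. [texture: glossy, color: red, shape: hexagon, weight: 10, count: 11] → weight = 10 → No. [texture: smooth, color: yellow, shape: square, weight: 9, count: 12] → weight = 9 → No. [texture: matte, color: black, shape: circle, weight: 1, count: 7] → weight = 1 → Yes.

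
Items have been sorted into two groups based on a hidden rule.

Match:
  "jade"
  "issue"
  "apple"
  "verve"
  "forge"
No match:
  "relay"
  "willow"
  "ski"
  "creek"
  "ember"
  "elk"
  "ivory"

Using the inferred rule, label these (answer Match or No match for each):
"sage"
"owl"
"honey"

Match, No match, No match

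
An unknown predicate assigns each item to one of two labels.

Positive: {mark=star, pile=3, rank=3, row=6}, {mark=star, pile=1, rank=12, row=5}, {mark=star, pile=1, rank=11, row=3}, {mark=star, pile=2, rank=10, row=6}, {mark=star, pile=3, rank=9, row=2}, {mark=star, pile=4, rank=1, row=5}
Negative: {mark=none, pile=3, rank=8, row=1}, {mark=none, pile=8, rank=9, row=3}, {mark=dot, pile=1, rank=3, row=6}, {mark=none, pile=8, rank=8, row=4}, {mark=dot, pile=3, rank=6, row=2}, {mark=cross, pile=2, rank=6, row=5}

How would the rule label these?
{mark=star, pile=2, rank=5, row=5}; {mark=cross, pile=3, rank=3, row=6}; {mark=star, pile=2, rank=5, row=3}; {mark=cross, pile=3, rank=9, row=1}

The pattern is that an item is 'Positive' exactly when: mark is star.

Positive, Negative, Positive, Negative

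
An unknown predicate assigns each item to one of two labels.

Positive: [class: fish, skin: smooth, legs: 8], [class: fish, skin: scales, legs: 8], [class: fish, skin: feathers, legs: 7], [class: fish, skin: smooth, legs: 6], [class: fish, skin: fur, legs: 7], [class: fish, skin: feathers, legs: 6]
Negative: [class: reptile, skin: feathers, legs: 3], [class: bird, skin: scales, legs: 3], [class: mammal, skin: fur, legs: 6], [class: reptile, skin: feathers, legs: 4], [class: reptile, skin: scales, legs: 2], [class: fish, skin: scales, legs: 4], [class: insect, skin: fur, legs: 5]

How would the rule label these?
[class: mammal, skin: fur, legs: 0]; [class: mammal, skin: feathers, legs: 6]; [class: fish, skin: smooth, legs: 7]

Negative, Negative, Positive

Rule: class is fish AND legs ≥ 5. This holds for each 'Positive' example and fails for each 'Negative' one.
[class: mammal, skin: fur, legs: 0]: class is mammal, legs = 0 — lacks this property, so Negative. [class: mammal, skin: feathers, legs: 6]: class is mammal, legs = 6 — lacks this property, so Negative. [class: fish, skin: smooth, legs: 7]: class is fish, legs = 7 — passes, so Positive.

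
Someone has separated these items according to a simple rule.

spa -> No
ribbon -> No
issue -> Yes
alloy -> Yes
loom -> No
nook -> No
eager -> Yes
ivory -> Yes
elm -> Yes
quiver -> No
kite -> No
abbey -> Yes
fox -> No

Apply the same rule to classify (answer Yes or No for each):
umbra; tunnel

Yes, No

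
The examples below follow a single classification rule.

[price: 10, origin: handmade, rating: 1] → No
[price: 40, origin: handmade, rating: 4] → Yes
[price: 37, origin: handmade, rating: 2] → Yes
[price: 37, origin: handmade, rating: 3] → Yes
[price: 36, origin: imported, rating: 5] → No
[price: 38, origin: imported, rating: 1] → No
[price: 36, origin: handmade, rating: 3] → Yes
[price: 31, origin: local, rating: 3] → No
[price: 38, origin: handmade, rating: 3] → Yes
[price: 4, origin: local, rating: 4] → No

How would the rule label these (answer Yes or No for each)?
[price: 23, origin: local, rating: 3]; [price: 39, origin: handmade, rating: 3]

All 'Yes' examples share one property — origin is handmade AND price ≥ 31 — and every 'No' example lacks it.
No: [price: 23, origin: local, rating: 3], since origin is local, price = 23. Yes: [price: 39, origin: handmade, rating: 3], since origin is handmade, price = 39.

No, Yes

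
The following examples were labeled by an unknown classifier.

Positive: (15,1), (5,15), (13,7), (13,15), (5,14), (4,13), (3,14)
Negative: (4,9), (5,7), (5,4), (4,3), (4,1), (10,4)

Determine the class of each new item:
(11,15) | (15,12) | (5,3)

A rule that fits every label: sum ≥ 16 — true of each 'Positive' example, false of each 'Negative' one.
(11,15) — 11+15 = 26, hence Positive.
(15,12) — 15+12 = 27, hence Positive.
(5,3) — 5+3 = 8, hence Negative.

Positive, Positive, Negative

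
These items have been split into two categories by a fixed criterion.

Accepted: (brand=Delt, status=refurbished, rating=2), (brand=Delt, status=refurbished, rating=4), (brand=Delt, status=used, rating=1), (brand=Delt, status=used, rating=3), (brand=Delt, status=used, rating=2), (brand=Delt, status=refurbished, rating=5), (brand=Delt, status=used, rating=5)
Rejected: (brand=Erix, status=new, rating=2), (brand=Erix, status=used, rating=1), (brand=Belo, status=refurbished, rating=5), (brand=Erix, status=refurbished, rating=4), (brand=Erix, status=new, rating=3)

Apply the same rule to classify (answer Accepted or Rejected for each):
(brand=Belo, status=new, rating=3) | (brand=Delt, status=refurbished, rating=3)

Rejected, Accepted

Checking candidate rules against both groups, what survives is: brand is Delt.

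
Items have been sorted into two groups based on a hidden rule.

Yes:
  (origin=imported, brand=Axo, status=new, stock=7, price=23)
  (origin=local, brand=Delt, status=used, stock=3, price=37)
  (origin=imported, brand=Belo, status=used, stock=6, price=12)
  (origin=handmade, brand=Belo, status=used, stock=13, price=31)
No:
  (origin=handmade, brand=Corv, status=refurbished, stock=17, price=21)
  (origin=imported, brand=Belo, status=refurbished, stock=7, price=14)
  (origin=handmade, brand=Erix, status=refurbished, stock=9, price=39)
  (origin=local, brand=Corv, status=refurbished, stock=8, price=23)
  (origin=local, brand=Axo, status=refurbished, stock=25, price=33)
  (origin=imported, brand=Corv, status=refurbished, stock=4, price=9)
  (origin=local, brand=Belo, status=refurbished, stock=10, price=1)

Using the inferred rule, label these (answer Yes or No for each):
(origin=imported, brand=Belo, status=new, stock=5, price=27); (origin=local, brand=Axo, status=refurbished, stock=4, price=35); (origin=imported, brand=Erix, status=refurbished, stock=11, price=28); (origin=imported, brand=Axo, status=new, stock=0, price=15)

Yes, No, No, Yes

The distinguishing property — status is not refurbished — holds for all the 'Yes' cases and none of the 'No' cases.
Yes: (origin=imported, brand=Belo, status=new, stock=5, price=27), since status is new.
No: (origin=local, brand=Axo, status=refurbished, stock=4, price=35), since status is refurbished.
No: (origin=imported, brand=Erix, status=refurbished, stock=11, price=28), since status is refurbished.
Yes: (origin=imported, brand=Axo, status=new, stock=0, price=15), since status is new.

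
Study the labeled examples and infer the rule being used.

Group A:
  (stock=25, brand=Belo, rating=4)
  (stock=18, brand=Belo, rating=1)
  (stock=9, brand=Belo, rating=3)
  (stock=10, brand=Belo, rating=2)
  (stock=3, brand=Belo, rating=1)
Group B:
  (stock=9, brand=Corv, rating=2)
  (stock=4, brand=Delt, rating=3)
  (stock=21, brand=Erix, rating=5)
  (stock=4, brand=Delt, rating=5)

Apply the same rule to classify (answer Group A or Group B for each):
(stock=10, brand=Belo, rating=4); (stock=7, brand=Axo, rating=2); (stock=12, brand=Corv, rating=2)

Checking candidate rules against both groups, what survives is: brand is Belo.

Group A, Group B, Group B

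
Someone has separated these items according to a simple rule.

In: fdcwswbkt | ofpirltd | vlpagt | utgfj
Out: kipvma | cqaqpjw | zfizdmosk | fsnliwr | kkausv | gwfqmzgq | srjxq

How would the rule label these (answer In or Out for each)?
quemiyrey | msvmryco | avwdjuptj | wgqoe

The common property of the 'In' items is: contains 't'. No 'Out' item has it.
quemiyrey: no 't', fails the rule → Out. msvmryco: no 't', fails the rule → Out. avwdjuptj: has 't', has this property → In. wgqoe: no 't', fails the rule → Out.

Out, Out, In, Out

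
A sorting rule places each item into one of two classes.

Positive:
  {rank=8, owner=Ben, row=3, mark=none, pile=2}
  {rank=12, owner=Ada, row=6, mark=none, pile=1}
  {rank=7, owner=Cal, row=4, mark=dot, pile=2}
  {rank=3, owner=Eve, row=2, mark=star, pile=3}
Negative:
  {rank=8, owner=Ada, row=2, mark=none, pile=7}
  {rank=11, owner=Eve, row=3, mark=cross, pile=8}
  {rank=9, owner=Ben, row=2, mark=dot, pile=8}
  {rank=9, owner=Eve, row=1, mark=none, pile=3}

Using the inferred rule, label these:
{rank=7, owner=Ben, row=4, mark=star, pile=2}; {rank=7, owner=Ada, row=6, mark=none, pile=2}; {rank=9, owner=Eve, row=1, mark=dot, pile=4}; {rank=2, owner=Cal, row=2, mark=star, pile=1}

Positive, Positive, Negative, Positive

The common property of the 'Positive' items is: pile ≤ 3 AND row ≥ 2. No 'Negative' item has it.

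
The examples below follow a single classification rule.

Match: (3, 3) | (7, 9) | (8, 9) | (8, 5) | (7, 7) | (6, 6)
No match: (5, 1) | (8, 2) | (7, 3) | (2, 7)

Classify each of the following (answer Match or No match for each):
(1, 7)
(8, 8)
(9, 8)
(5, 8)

No match, Match, Match, Match

The pattern is that an item is 'Match' exactly when: |first − second| ≤ 3.
No match: (1, 7), since |1−7| = 6.
Match: (8, 8), since |8−8| = 0.
Match: (9, 8), since |9−8| = 1.
Match: (5, 8), since |5−8| = 3.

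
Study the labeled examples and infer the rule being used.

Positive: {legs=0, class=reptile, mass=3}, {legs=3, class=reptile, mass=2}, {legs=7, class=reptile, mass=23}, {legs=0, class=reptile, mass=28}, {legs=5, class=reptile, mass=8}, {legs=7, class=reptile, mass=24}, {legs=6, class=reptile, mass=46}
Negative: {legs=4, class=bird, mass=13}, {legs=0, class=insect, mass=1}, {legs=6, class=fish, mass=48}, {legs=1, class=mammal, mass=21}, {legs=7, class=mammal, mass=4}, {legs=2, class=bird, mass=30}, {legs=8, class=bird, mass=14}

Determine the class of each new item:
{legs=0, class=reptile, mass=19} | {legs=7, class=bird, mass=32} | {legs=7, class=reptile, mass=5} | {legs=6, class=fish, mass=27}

A rule that fits every label: class is reptile — true of each 'Positive' example, false of each 'Negative' one.
{legs=0, class=reptile, mass=19} → class is reptile → Positive.
{legs=7, class=bird, mass=32} → class is bird → Negative.
{legs=7, class=reptile, mass=5} → class is reptile → Positive.
{legs=6, class=fish, mass=27} → class is fish → Negative.

Positive, Negative, Positive, Negative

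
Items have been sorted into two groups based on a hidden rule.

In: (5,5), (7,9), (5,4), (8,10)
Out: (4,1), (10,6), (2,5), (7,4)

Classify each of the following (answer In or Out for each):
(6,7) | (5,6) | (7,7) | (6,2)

The common property of the 'In' items is: |first − second| ≤ 2. No 'Out' item has it.
(6,7): |6−7| = 1, has this property → In. (5,6): |5−6| = 1, has this property → In. (7,7): |7−7| = 0, has this property → In. (6,2): |6−2| = 4, does not satisfy this → Out.

In, In, In, Out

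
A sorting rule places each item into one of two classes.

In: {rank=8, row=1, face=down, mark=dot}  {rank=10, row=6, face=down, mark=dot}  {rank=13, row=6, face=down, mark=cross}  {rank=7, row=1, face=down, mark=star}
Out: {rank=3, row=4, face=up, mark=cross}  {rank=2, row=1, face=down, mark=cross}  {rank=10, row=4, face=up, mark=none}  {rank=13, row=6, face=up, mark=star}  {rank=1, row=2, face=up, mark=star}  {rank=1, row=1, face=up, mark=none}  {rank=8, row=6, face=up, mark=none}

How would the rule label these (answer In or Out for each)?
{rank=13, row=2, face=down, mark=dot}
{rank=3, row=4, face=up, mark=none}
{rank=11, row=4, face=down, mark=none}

The common property of the 'In' items is: face is down AND rank ≥ 3. No 'Out' item has it.

In, Out, In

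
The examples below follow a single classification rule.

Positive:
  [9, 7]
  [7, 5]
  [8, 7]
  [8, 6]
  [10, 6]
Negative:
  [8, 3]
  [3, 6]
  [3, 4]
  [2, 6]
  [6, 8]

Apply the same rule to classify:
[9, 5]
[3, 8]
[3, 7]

The simplest hypothesis consistent with all the labels is: first > second AND sum ≥ 12.

Positive, Negative, Negative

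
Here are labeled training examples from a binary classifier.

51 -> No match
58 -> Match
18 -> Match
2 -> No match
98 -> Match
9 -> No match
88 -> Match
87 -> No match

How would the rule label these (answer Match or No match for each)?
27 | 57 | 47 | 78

The simplest hypothesis consistent with all the labels is: ends in digit 8.

No match, No match, No match, Match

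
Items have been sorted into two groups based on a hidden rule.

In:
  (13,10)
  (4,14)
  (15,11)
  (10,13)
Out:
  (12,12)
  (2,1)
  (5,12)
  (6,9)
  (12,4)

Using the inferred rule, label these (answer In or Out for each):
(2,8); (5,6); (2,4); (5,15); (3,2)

The distinguishing property — max ≥ 13 — holds for all the 'In' cases and none of the 'Out' cases.

Out, Out, Out, In, Out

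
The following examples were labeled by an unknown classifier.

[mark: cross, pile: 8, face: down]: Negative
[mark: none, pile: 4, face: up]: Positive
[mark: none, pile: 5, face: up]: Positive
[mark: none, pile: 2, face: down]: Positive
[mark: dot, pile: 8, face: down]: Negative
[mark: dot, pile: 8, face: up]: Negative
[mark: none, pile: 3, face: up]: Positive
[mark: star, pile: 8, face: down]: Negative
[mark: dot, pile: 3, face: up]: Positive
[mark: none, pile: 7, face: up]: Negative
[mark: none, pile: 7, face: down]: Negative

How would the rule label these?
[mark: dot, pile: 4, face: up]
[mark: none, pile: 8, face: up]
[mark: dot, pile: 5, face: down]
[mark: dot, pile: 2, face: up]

Positive, Negative, Positive, Positive

A rule that fits every label: pile ≤ 5 — true of each 'Positive' example, false of each 'Negative' one.
Positive: [mark: dot, pile: 4, face: up], since pile = 4.
Negative: [mark: none, pile: 8, face: up], since pile = 8.
Positive: [mark: dot, pile: 5, face: down], since pile = 5.
Positive: [mark: dot, pile: 2, face: up], since pile = 2.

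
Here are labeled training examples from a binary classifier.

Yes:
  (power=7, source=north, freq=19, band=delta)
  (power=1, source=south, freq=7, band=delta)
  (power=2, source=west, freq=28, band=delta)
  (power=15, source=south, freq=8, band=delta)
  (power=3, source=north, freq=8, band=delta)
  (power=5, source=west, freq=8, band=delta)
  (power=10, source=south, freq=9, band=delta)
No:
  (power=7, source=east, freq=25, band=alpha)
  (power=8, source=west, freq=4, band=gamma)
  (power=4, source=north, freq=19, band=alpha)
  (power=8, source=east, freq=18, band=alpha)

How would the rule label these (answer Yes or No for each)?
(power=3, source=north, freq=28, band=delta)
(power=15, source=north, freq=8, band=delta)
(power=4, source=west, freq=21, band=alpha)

A rule that fits every label: band is delta — true of each 'Yes' example, false of each 'No' one.

Yes, Yes, No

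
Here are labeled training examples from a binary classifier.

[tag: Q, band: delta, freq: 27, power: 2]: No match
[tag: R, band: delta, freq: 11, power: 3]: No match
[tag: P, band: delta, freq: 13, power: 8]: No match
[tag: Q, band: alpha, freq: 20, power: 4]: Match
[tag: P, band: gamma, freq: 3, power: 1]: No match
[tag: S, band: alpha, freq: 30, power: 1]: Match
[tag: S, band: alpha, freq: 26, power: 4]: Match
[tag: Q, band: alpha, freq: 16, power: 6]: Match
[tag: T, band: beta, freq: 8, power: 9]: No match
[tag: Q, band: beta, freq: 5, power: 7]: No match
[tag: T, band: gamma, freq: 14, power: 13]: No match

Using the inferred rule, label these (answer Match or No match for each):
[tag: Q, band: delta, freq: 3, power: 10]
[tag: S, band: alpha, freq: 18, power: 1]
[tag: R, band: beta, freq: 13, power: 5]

A rule that fits every label: band is alpha — true of each 'Match' example, false of each 'No match' one.
[tag: Q, band: delta, freq: 3, power: 10] — band is delta, hence No match.
[tag: S, band: alpha, freq: 18, power: 1] — band is alpha, hence Match.
[tag: R, band: beta, freq: 13, power: 5] — band is beta, hence No match.

No match, Match, No match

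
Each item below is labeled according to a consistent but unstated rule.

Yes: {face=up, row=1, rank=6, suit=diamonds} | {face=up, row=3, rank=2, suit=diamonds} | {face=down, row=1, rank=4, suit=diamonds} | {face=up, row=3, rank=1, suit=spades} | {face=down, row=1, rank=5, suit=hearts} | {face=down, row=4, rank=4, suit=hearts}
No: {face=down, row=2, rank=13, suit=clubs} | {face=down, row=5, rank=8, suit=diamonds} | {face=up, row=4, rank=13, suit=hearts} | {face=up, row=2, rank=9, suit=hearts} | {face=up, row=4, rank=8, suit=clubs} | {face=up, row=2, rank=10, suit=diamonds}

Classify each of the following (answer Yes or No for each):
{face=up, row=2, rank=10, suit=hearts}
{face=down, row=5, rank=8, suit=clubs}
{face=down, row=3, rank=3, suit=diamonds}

No, No, Yes

All 'Yes' examples share one property — rank ≤ 6 — and every 'No' example lacks it.
{face=up, row=2, rank=10, suit=hearts}: rank = 10, does not satisfy this → No.
{face=down, row=5, rank=8, suit=clubs}: rank = 8, does not satisfy this → No.
{face=down, row=3, rank=3, suit=diamonds}: rank = 3, matches → Yes.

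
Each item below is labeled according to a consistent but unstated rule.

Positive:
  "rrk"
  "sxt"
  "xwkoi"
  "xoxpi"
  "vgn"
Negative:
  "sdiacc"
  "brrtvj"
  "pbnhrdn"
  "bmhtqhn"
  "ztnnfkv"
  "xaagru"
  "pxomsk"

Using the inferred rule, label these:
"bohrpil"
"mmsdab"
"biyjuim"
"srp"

Negative, Negative, Negative, Positive

'Positive' ⟺ length ≤ 5.
"bohrpil": length 7 — does not fit, so Negative. "mmsdab": length 6 — does not fit, so Negative. "biyjuim": length 7 — does not fit, so Negative. "srp": length 3 — checks out, so Positive.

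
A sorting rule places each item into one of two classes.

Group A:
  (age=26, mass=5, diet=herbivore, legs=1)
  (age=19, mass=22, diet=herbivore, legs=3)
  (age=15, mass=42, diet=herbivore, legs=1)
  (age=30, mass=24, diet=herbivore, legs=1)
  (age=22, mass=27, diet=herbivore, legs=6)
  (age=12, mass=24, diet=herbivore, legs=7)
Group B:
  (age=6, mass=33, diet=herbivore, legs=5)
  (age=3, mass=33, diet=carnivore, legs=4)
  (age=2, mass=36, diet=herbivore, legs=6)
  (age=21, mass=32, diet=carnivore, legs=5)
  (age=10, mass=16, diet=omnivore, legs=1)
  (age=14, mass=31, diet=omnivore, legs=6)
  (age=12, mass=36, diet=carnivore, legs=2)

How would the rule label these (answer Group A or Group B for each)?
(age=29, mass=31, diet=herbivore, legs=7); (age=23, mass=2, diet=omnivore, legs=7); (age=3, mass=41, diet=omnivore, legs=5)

All 'Group A' examples share one property — diet is herbivore AND age ≥ 10 — and every 'Group B' example lacks it.
(age=29, mass=31, diet=herbivore, legs=7) → diet is herbivore, age = 29 → Group A. (age=23, mass=2, diet=omnivore, legs=7) → diet is omnivore, age = 23 → Group B. (age=3, mass=41, diet=omnivore, legs=5) → diet is omnivore, age = 3 → Group B.

Group A, Group B, Group B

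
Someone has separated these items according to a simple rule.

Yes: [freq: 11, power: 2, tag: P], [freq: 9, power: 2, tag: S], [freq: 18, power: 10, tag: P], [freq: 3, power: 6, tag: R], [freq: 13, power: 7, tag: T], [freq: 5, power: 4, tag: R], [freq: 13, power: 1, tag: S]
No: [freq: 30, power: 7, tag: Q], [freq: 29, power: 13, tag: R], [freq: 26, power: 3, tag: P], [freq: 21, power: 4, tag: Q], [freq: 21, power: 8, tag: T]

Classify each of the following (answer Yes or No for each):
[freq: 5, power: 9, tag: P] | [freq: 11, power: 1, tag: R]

The simplest hypothesis consistent with all the labels is: freq ≤ 18.
[freq: 5, power: 9, tag: P]: freq = 5 — satisfies this, so Yes. [freq: 11, power: 1, tag: R]: freq = 11 — satisfies this, so Yes.

Yes, Yes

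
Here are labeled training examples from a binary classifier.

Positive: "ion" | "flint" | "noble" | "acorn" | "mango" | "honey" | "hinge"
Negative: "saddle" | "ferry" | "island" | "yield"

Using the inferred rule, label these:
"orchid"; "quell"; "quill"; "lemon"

Negative, Negative, Negative, Positive

All 'Positive' examples share one property — odd length AND contains 'n' — and every 'Negative' example lacks it.
"orchid": Negative (length 6, no 'n').
"quell": Negative (length 5, no 'n').
"quill": Negative (length 5, no 'n').
"lemon": Positive (length 5, has 'n').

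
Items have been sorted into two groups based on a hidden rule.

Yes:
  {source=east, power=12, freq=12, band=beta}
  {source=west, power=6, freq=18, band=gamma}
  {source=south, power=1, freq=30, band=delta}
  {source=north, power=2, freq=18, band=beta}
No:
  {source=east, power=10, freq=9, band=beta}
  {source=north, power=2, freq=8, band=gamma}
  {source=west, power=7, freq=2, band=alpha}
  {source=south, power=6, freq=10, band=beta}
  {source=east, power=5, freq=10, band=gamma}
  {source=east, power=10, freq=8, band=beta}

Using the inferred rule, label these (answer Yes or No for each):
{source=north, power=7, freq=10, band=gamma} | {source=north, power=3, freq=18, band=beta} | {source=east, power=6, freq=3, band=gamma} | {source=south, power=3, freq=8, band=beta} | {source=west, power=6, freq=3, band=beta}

No, Yes, No, No, No

The pattern is that an item is 'Yes' exactly when: freq ≥ 12.
{source=north, power=7, freq=10, band=gamma}: freq = 10 — doesn't qualify, so No.
{source=north, power=3, freq=18, band=beta}: freq = 18 — fits, so Yes.
{source=east, power=6, freq=3, band=gamma}: freq = 3 — doesn't qualify, so No.
{source=south, power=3, freq=8, band=beta}: freq = 8 — doesn't qualify, so No.
{source=west, power=6, freq=3, band=beta}: freq = 3 — doesn't qualify, so No.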